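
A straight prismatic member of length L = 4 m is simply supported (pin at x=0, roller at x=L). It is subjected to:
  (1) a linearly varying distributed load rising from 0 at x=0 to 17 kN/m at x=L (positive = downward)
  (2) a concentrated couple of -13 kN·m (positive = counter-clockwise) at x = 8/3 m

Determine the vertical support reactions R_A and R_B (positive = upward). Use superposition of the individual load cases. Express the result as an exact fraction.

Load 1 — triangular load w₀=17 kN/m (0→w₀ over full span):
  R_A = w₀L/6 = 17·4/6 = 34/3 kN
  R_B = w₀L/3 = 17·4/3 = 68/3 kN
Load 2 — applied couple M₀=-13 kN·m at a=8/3 m (b=L-a=4/3):
  R_A = M₀/L = (-13)/4 = -13/4 kN
  R_B = -M₀/L = -(-13)/4 = 13/4 kN
Superposition: R_A = 97/12 kN, R_B = 311/12 kN

R_A = 97/12 kN, R_B = 311/12 kN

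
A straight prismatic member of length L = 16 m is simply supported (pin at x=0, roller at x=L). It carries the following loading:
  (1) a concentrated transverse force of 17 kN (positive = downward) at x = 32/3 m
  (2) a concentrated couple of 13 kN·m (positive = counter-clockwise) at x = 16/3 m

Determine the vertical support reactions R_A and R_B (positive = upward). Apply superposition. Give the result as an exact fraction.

R_A = 311/48 kN, R_B = 505/48 kN

Load 1 — point force P=17 kN at a=32/3 m (b=L-a=16/3):
  R_A = Pb/L = 17·(16/3)/16 = 17/3 kN
  R_B = Pa/L = 17·(32/3)/16 = 34/3 kN
Load 2 — applied couple M₀=13 kN·m at a=16/3 m (b=L-a=32/3):
  R_A = M₀/L = 13/16 kN
  R_B = -M₀/L = -13/16 kN
Superposition: R_A = 311/48 kN, R_B = 505/48 kN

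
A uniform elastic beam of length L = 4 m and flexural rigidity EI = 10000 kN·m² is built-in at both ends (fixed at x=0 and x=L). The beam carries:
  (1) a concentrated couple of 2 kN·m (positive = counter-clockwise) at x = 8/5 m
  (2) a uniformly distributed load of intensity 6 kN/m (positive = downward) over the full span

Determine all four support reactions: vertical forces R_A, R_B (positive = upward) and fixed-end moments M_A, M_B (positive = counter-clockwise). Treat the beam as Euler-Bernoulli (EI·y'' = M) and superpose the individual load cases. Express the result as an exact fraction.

Load 1 — applied couple M₀=2 kN·m at a=8/5 m (b=L-a=12/5):
  R_A = 6M₀ab/L³ = 6·2·(8/5)·(12/5)/4³ = 18/25 kN
  M_A = M₀b(2a-b)/L² = 2·(12/5)·(2·(8/5)-(12/5))/4² = 6/25 kN·m
  R_B = -6M₀ab/L³ = -6·2·(8/5)·(12/5)/4³ = -18/25 kN
  M_B = M₀a(2b-a)/L² = 2·(8/5)·(2·(12/5)-(8/5))/4² = 16/25 kN·m
Load 2 — uniform load w=6 kN/m over full span:
  R_A = wL/2 = 6·4/2 = 12 kN
  M_A = wL²/12 = 6·4²/12 = 8 kN·m
  R_B = wL/2 = 6·4/2 = 12 kN
  M_B = -wL²/12 = -6·4²/12 = -8 kN·m
Superposition: R_A = 318/25 kN, M_A = 206/25 kN·m, R_B = 282/25 kN, M_B = -184/25 kN·m

R_A = 318/25 kN, M_A = 206/25 kN·m, R_B = 282/25 kN, M_B = -184/25 kN·m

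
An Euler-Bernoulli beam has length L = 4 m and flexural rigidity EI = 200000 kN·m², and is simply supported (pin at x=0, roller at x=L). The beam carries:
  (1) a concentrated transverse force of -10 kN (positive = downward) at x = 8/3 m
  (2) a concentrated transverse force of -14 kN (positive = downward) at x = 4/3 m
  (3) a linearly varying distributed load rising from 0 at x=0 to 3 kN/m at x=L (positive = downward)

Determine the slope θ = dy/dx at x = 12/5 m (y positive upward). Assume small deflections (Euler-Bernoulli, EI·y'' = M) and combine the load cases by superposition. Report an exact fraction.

θ(12/5) = -18343/632812500 rad

Load 1 — point force P=-10 kN at a=8/3 m (b=L-a=4/3):
  θ_1 = -Pb(L²-b²-3x²)/(6LEI)  [x≤a] = -(-10)·(4/3)·(4²-(4/3)²-3·(12/5)²)/(6·4·200000) = -43/5062500 rad
Load 2 — point force P=-14 kN at a=4/3 m (b=L-a=8/3):
  θ_2 = -Pa(2L²-6Lx+3x²+a²)/(6LEI)  [x>a] = -(-14)·(4/3)·(2·4²-6·4·(12/5)+3·(12/5)²+(4/3)²)/(6·4·200000) = -161/6328125 rad
Load 3 — triangular load w₀=3 kN/m (0→w₀ over full span):
  θ_3 = -w₀(7L⁴-30L²x²+15x⁴)/(360LEI) = -3·(7·4⁴-30·4²·(12/5)²+15·(12/5)⁴)/(360·4·200000) = 29/5859375 rad
Superposition: θ = Σ θ_i = -18343/632812500 rad ≈ -0.000029 rad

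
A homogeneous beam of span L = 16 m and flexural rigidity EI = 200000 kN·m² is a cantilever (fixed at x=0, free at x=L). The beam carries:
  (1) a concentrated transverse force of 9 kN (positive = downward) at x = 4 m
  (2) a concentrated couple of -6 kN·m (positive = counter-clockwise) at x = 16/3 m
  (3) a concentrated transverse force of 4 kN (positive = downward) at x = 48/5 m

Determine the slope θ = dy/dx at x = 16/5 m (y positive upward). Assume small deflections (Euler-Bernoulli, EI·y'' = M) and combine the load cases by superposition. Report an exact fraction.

θ(16/5) = -149/156250 rad

Load 1 — point force P=9 kN at a=4 m (b=L-a=12):
  θ_1 = -Px(2a-x)/(2EI)  [x≤a] = -9·(16/5)·(2·4-(16/5))/(2·200000) = -27/78125 rad
Load 2 — applied couple M₀=-6 kN·m at a=16/3 m (b=L-a=32/3):
  θ_2 = M₀x/EI  [x≤a] = (-6)·(16/5)/200000 = -3/31250 rad
Load 3 — point force P=4 kN at a=48/5 m (b=L-a=32/5):
  θ_3 = -Px(2a-x)/(2EI)  [x≤a] = -4·(16/5)·(2·(48/5)-(16/5))/(2·200000) = -8/15625 rad
Superposition: θ = Σ θ_i = -149/156250 rad ≈ -0.000954 rad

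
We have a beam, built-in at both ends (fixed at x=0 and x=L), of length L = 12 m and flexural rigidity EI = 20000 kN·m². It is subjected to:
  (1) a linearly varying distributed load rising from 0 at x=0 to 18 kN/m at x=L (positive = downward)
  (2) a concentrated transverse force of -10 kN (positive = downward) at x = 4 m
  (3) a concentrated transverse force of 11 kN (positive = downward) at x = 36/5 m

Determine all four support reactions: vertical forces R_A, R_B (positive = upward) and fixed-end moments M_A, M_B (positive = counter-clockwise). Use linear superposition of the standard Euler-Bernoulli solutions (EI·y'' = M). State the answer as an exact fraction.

Load 1 — triangular load w₀=18 kN/m (0→w₀ over full span):
  R_A = 3w₀L/20 = 3·18·12/20 = 162/5 kN
  M_A = w₀L²/30 = 18·12²/30 = 432/5 kN·m
  R_B = 7w₀L/20 = 7·18·12/20 = 378/5 kN
  M_B = -w₀L²/20 = -18·12²/20 = -648/5 kN·m
Load 2 — point force P=-10 kN at a=4 m (b=L-a=8):
  R_A = Pb²(3a+b)/L³ = (-10)·8²·(3·4+8)/12³ = -200/27 kN
  M_A = Pab²/L² = (-10)·4·8²/12² = -160/9 kN·m
  R_B = Pa²(a+3b)/L³ = (-10)·4²·(4+3·8)/12³ = -70/27 kN
  M_B = -Pa²b/L² = -(-10)·4²·8/12² = 80/9 kN·m
Load 3 — point force P=11 kN at a=36/5 m (b=L-a=24/5):
  R_A = Pb²(3a+b)/L³ = 11·(24/5)²·(3·(36/5)+(24/5))/12³ = 484/125 kN
  M_A = Pab²/L² = 11·(36/5)·(24/5)²/12² = 1584/125 kN·m
  R_B = Pa²(a+3b)/L³ = 11·(36/5)²·((36/5)+3·(24/5))/12³ = 891/125 kN
  M_B = -Pa²b/L² = -11·(36/5)²·(24/5)/12² = -2376/125 kN·m
Superposition: R_A = 97418/3375 kN, M_A = 91456/1125 kN·m, R_B = 270457/3375 kN, M_B = -157184/1125 kN·m

R_A = 97418/3375 kN, M_A = 91456/1125 kN·m, R_B = 270457/3375 kN, M_B = -157184/1125 kN·m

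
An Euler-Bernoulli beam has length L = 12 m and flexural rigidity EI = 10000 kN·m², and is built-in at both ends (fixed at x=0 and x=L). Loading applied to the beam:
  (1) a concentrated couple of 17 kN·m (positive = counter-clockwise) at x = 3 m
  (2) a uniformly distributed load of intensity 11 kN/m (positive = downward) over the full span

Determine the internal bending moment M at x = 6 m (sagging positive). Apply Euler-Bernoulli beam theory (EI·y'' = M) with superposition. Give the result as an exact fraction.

Load 1 — applied couple M₀=17 kN·m at a=3 m (b=L-a=9):
  M_1 = R_Ax - M_A - M₀  [x>a] with R_A=51/32, M_A=-51/16 = (51/32)·6 - (-51/16) - 17 = -17/4 kN·m
Load 2 — uniform load w=11 kN/m over full span:
  M_2 = wLx/2 - wL²/12 - wx²/2 = 11·12·6/2 - 11·12²/12 - 11·6²/2 = 66 kN·m
Superposition: M = Σ M_i = 247/4 kN·m ≈ 61.750000 kN·m

M(6) = 247/4 kN·m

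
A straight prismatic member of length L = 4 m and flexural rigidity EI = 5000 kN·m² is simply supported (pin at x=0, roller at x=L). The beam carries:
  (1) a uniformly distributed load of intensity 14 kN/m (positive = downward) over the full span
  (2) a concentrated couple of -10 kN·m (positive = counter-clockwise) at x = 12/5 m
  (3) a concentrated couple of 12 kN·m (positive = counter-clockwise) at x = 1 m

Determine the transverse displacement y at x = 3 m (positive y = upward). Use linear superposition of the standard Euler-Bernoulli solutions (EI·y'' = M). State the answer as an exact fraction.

y(3) = -263/50000 m

Load 1 — uniform load w=14 kN/m over full span:
  y_1 = -wx(L³-2Lx²+x³)/(24EI) = -14·3·(4³-2·4·3²+3³)/(24·5000) = -133/20000 m
Load 2 — applied couple M₀=-10 kN·m at a=12/5 m (b=L-a=8/5):
  y_2 = (M₀x³/(6L)-M₀(x-a)²/2+C₁x)/EI  [x>a] with C₁=M₀(3b²-L²)/(6L)=52/15 = ((-10)·3³/(6·4)-(-10)·(3-(12/5))²/2+(52/15)·3)/5000 = 19/100000 m
Load 3 — applied couple M₀=12 kN·m at a=1 m (b=L-a=3):
  y_3 = (M₀x³/(6L)-M₀(x-a)²/2+C₁x)/EI  [x>a] with C₁=M₀(3b²-L²)/(6L)=11/2 = (12·3³/(6·4)-12·(3-1)²/2+(11/2)·3)/5000 = 3/2500 m
Superposition: y = Σ y_i = -263/50000 m ≈ -0.005260 m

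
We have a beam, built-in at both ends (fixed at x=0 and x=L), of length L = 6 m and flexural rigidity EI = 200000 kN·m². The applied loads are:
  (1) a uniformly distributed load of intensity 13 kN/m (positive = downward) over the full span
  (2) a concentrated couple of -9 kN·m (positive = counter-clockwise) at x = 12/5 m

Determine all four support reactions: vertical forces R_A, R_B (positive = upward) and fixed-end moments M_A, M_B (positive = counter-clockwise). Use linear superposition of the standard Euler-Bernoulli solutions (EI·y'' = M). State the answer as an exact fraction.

R_A = 921/25 kN, M_A = 948/25 kN·m, R_B = 1029/25 kN, M_B = -1047/25 kN·m

Load 1 — uniform load w=13 kN/m over full span:
  R_A = wL/2 = 13·6/2 = 39 kN
  M_A = wL²/12 = 13·6²/12 = 39 kN·m
  R_B = wL/2 = 13·6/2 = 39 kN
  M_B = -wL²/12 = -13·6²/12 = -39 kN·m
Load 2 — applied couple M₀=-9 kN·m at a=12/5 m (b=L-a=18/5):
  R_A = 6M₀ab/L³ = 6·(-9)·(12/5)·(18/5)/6³ = -54/25 kN
  M_A = M₀b(2a-b)/L² = (-9)·(18/5)·(2·(12/5)-(18/5))/6² = -27/25 kN·m
  R_B = -6M₀ab/L³ = -6·(-9)·(12/5)·(18/5)/6³ = 54/25 kN
  M_B = M₀a(2b-a)/L² = (-9)·(12/5)·(2·(18/5)-(12/5))/6² = -72/25 kN·m
Superposition: R_A = 921/25 kN, M_A = 948/25 kN·m, R_B = 1029/25 kN, M_B = -1047/25 kN·m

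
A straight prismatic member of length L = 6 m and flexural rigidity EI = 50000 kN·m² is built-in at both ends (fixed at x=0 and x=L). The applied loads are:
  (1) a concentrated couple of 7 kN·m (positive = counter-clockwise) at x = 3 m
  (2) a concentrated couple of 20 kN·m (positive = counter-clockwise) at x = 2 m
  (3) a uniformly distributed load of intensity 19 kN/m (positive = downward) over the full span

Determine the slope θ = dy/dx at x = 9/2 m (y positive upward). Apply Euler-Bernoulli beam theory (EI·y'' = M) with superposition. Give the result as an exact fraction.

θ(9/2) = 169/320000 rad

Load 1 — applied couple M₀=7 kN·m at a=3 m (b=L-a=3):
  θ_1 = (R_Ax²/2 - M_Ax - M₀(x-a))/EI  [x>a] with R_A=7/4, M_A=7/4 = ((7/4)·(9/2)²/2 - (7/4)·(9/2) - 7·((9/2)-3))/50000 = -21/1600000 rad
Load 2 — applied couple M₀=20 kN·m at a=2 m (b=L-a=4):
  θ_2 = (R_Ax²/2 - M_Ax - M₀(x-a))/EI  [x>a] with R_A=40/9, M_A=0 = ((40/9)·(9/2)²/2 - 0·(9/2) - 20·((9/2)-2))/50000 = -1/10000 rad
Load 3 — uniform load w=19 kN/m over full span:
  θ_3 = -wx(L-x)(L-2x)/(12EI) = -19·(9/2)·(6-(9/2))·(6-2·(9/2))/(12·50000) = 513/800000 rad
Superposition: θ = Σ θ_i = 169/320000 rad ≈ 0.000528 rad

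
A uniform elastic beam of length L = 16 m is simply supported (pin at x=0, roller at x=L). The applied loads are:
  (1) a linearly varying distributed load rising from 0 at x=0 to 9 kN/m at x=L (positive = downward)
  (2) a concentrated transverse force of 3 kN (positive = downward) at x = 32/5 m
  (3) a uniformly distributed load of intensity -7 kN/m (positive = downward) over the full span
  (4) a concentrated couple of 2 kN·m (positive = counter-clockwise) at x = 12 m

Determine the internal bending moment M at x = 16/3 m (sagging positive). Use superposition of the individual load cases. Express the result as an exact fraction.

M(16/3) = -1126/15 kN·m

Load 1 — triangular load w₀=9 kN/m (0→w₀ over full span):
  M_1 = w₀Lx/6 - w₀x³/(6L) = 9·16·(16/3)/6 - 9·(16/3)³/(6·16) = 1024/9 kN·m
Load 2 — point force P=3 kN at a=32/5 m (b=L-a=48/5):
  M_2 = Pbx/L  [x≤a] = 3·(48/5)·(16/3)/16 = 48/5 kN·m
Load 3 — uniform load w=-7 kN/m over full span:
  M_3 = wx(L-x)/2 = (-7)·(16/3)·(16-(16/3))/2 = -1792/9 kN·m
Load 4 — applied couple M₀=2 kN·m at a=12 m (b=L-a=4):
  M_4 = M₀x/L  [x≤a] = 2·(16/3)/16 = 2/3 kN·m
Superposition: M = Σ M_i = -1126/15 kN·m ≈ -75.066667 kN·m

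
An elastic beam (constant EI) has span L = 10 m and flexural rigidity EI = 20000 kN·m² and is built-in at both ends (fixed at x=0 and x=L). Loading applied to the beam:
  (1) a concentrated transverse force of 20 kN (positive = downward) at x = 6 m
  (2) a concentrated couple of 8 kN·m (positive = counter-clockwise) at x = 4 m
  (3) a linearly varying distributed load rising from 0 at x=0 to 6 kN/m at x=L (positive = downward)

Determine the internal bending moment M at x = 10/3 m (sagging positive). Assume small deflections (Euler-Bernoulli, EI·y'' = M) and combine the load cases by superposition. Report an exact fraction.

M(10/3) = 9074/675 kN·m

Load 1 — point force P=20 kN at a=6 m (b=L-a=4):
  M_1 = Pb²(3a+b)x/L³ - Pab²/L²  [x≤a] = 20·4²·(3·6+4)·(10/3)/10³ - 20·6·4²/10² = 64/15 kN·m
Load 2 — applied couple M₀=8 kN·m at a=4 m (b=L-a=6):
  M_2 = R_Ax - M_A  [x≤a] with R_A=144/125, M_A=24/25 = (144/125)·(10/3) - (24/25) = 72/25 kN·m
Load 3 — triangular load w₀=6 kN/m (0→w₀ over full span):
  M_3 = 3w₀Lx/20 - w₀L²/30 - w₀x³/(6L) = 3·6·10·(10/3)/20 - 6·10²/30 - 6·(10/3)³/(6·10) = 170/27 kN·m
Superposition: M = Σ M_i = 9074/675 kN·m ≈ 13.442963 kN·m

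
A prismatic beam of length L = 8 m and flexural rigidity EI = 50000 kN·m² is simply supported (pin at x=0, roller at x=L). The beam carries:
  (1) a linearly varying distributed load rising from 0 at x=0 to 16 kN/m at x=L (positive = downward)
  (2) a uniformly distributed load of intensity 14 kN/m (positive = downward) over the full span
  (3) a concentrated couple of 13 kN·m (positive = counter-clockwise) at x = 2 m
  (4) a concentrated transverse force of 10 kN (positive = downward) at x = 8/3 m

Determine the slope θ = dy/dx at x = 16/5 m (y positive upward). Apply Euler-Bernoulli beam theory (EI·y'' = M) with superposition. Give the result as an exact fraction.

θ(16/5) = -30246227/10125000000 rad

Load 1 — triangular load w₀=16 kN/m (0→w₀ over full span):
  θ_1 = -w₀(7L⁴-30L²x²+15x⁴)/(360LEI) = -16·(7·8⁴-30·8²·(16/5)²+15·(16/5)⁴)/(360·8·50000) = -20672/17578125 rad
Load 2 — uniform load w=14 kN/m over full span:
  θ_2 = -w(L³-6Lx²+4x³)/(24EI) = -14·(8³-6·8·(16/5)²+4·(16/5)³)/(24·50000) = -2072/1171875 rad
Load 3 — applied couple M₀=13 kN·m at a=2 m (b=L-a=6):
  θ_3 = (M₀x²/(2L)-M₀(x-a)+C₁)/EI  [x>a] with C₁=M₀(3b²-L²)/(6L)=143/12 = (13·(16/5)²/(2·8)-13·((16/5)-2)+(143/12))/50000 = 1391/15000000 rad
Load 4 — point force P=10 kN at a=8/3 m (b=L-a=16/3):
  θ_4 = -Pa(2L²-6Lx+3x²+a²)/(6LEI)  [x>a] = -10·(8/3)·(2·8²-6·8·(16/5)+3·(16/5)²+(8/3)²)/(6·8·50000) = -172/1265625 rad
Superposition: θ = Σ θ_i = -30246227/10125000000 rad ≈ -0.002987 rad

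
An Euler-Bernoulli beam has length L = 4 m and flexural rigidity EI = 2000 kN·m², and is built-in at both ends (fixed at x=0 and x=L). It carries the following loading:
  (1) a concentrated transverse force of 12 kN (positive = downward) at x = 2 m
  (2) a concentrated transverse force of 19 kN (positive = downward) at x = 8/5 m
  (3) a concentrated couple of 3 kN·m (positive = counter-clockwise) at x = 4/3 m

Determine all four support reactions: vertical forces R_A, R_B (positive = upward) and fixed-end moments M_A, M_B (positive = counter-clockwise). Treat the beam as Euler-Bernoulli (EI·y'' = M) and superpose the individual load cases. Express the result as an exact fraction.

R_A = 2414/125 kN, M_A = 2118/125 kN·m, R_B = 1461/125 kN, M_B = -1537/125 kN·m

Load 1 — point force P=12 kN at a=2 m (b=L-a=2):
  R_A = Pb²(3a+b)/L³ = 12·2²·(3·2+2)/4³ = 6 kN
  M_A = Pab²/L² = 12·2·2²/4² = 6 kN·m
  R_B = Pa²(a+3b)/L³ = 12·2²·(2+3·2)/4³ = 6 kN
  M_B = -Pa²b/L² = -12·2²·2/4² = -6 kN·m
Load 2 — point force P=19 kN at a=8/5 m (b=L-a=12/5):
  R_A = Pb²(3a+b)/L³ = 19·(12/5)²·(3·(8/5)+(12/5))/4³ = 1539/125 kN
  M_A = Pab²/L² = 19·(8/5)·(12/5)²/4² = 1368/125 kN·m
  R_B = Pa²(a+3b)/L³ = 19·(8/5)²·((8/5)+3·(12/5))/4³ = 836/125 kN
  M_B = -Pa²b/L² = -19·(8/5)²·(12/5)/4² = -912/125 kN·m
Load 3 — applied couple M₀=3 kN·m at a=4/3 m (b=L-a=8/3):
  R_A = 6M₀ab/L³ = 6·3·(4/3)·(8/3)/4³ = 1 kN
  M_A = M₀b(2a-b)/L² = 3·(8/3)·(2·(4/3)-(8/3))/4² = 0 kN·m
  R_B = -6M₀ab/L³ = -6·3·(4/3)·(8/3)/4³ = -1 kN
  M_B = M₀a(2b-a)/L² = 3·(4/3)·(2·(8/3)-(4/3))/4² = 1 kN·m
Superposition: R_A = 2414/125 kN, M_A = 2118/125 kN·m, R_B = 1461/125 kN, M_B = -1537/125 kN·m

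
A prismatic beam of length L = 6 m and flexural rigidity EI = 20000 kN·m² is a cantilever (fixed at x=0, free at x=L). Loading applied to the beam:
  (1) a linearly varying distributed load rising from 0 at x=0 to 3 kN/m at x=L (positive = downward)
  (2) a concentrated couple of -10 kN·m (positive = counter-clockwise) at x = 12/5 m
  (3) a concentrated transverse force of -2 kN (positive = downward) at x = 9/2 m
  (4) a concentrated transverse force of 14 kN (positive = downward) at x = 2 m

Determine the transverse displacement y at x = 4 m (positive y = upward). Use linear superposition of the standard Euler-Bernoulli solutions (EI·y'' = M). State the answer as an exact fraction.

y(4) = -287/18750 m

Load 1 — triangular load w₀=3 kN/m (0→w₀ over full span):
  y_1 = (w₀Lx³/12-w₀L²x²/6-w₀x⁵/(120L))/EI = (3·6·4³/12-3·6²·4²/6-3·4⁵/(120·6))/20000 = -92/9375 m
Load 2 — applied couple M₀=-10 kN·m at a=12/5 m (b=L-a=18/5):
  y_2 = M₀a(2x-a)/(2EI)  [x>a] = (-10)·(12/5)·(2·4-(12/5))/(2·20000) = -21/6250 m
Load 3 — point force P=-2 kN at a=9/2 m (b=L-a=3/2):
  y_3 = -Px²(3a-x)/(6EI)  [x≤a] = -(-2)·4²·(3·(9/2)-4)/(6·20000) = 19/7500 m
Load 4 — point force P=14 kN at a=2 m (b=L-a=4):
  y_4 = -Pa²(3x-a)/(6EI)  [x>a] = -14·2²·(3·4-2)/(6·20000) = -7/1500 m
Superposition: y = Σ y_i = -287/18750 m ≈ -0.015307 m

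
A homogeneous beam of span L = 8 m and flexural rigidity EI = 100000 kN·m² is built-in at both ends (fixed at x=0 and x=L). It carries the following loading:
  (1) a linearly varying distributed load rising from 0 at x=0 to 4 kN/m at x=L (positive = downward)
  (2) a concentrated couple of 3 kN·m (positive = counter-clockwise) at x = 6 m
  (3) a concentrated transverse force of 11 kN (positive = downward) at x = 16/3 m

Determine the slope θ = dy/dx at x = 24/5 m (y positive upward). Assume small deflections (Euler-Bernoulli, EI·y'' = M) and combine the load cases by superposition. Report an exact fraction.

θ(24/5) = 29257/562500000 rad

Load 1 — triangular load w₀=4 kN/m (0→w₀ over full span):
  θ_1 = -w₀(2x(L-x)(L-2x)(x+2L)+x²(L-x)²)/(120LEI) = -4·(2·(24/5)·(8-(24/5))·(8-2·(24/5))·((24/5)+2·8)+(24/5)²·(8-(24/5))²)/(120·8·100000) = 64/1953125 rad
Load 2 — applied couple M₀=3 kN·m at a=6 m (b=L-a=2):
  θ_2 = (R_Ax²/2 - M_Ax)/EI  [x≤a] with R_A=27/64, M_A=15/16 = ((27/64)·(24/5)²/2 - (15/16)·(24/5))/100000 = 9/2500000 rad
Load 3 — point force P=11 kN at a=16/3 m (b=L-a=8/3):
  θ_3 = -Pb²x(2aL-(3a+b)x)/(2L³EI)  [x≤a] = -11·(8/3)²·(24/5)·(2·(16/3)·8-(3·(16/3)+(8/3))·(24/5))/(2·8³·100000) = 11/703125 rad
Superposition: θ = Σ θ_i = 29257/562500000 rad ≈ 0.000052 rad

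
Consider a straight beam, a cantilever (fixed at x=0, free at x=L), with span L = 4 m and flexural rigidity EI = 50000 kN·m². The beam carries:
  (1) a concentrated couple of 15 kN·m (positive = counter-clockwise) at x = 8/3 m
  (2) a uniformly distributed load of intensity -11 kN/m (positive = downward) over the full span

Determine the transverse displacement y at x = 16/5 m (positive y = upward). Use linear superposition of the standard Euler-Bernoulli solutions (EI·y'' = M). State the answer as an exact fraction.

Load 1 — applied couple M₀=15 kN·m at a=8/3 m (b=L-a=4/3):
  y_1 = M₀a(2x-a)/(2EI)  [x>a] = 15·(8/3)·(2·(16/5)-(8/3))/(2·50000) = 14/9375 m
Load 2 — uniform load w=-11 kN/m over full span:
  y_2 = -wx²(x²-4Lx+6L²)/(24EI) = -(-11)·(16/5)²·((16/5)²-4·4·(16/5)+6·4²)/(24·50000) = 30272/5859375 m
Superposition: y = Σ y_i = 39022/5859375 m ≈ 0.006660 m

y(16/5) = 39022/5859375 m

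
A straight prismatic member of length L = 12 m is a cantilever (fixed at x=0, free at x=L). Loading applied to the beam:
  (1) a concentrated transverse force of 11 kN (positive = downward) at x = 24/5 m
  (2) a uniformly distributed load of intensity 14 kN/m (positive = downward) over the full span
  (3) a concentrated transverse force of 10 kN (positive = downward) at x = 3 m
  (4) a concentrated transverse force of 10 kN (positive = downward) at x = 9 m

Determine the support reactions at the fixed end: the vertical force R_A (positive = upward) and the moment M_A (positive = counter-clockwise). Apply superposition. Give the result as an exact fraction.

Load 1 — point force P=11 kN at a=24/5 m (b=L-a=36/5):
  R_A = P = 11 kN
  M_A = Pa = 11·(24/5) = 264/5 kN·m
Load 2 — uniform load w=14 kN/m over full span:
  R_A = wL = 14·12 = 168 kN
  M_A = wL²/2 = 14·12²/2 = 1008 kN·m
Load 3 — point force P=10 kN at a=3 m (b=L-a=9):
  R_A = P = 10 kN
  M_A = Pa = 10·3 = 30 kN·m
Load 4 — point force P=10 kN at a=9 m (b=L-a=3):
  R_A = P = 10 kN
  M_A = Pa = 10·9 = 90 kN·m
Superposition: R_A = 199 kN, M_A = 5904/5 kN·m

R_A = 199 kN, M_A = 5904/5 kN·m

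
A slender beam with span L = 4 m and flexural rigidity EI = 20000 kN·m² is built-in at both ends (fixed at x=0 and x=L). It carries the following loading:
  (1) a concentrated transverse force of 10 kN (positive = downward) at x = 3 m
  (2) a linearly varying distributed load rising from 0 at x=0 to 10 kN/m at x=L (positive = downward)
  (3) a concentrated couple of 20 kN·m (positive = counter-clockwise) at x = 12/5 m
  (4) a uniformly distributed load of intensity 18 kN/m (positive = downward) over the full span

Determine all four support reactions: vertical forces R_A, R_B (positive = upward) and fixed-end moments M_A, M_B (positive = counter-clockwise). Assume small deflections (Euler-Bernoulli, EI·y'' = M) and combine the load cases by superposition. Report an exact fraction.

Load 1 — point force P=10 kN at a=3 m (b=L-a=1):
  R_A = Pb²(3a+b)/L³ = 10·1²·(3·3+1)/4³ = 25/16 kN
  M_A = Pab²/L² = 10·3·1²/4² = 15/8 kN·m
  R_B = Pa²(a+3b)/L³ = 10·3²·(3+3·1)/4³ = 135/16 kN
  M_B = -Pa²b/L² = -10·3²·1/4² = -45/8 kN·m
Load 2 — triangular load w₀=10 kN/m (0→w₀ over full span):
  R_A = 3w₀L/20 = 3·10·4/20 = 6 kN
  M_A = w₀L²/30 = 10·4²/30 = 16/3 kN·m
  R_B = 7w₀L/20 = 7·10·4/20 = 14 kN
  M_B = -w₀L²/20 = -10·4²/20 = -8 kN·m
Load 3 — applied couple M₀=20 kN·m at a=12/5 m (b=L-a=8/5):
  R_A = 6M₀ab/L³ = 6·20·(12/5)·(8/5)/4³ = 36/5 kN
  M_A = M₀b(2a-b)/L² = 20·(8/5)·(2·(12/5)-(8/5))/4² = 32/5 kN·m
  R_B = -6M₀ab/L³ = -6·20·(12/5)·(8/5)/4³ = -36/5 kN
  M_B = M₀a(2b-a)/L² = 20·(12/5)·(2·(8/5)-(12/5))/4² = 12/5 kN·m
Load 4 — uniform load w=18 kN/m over full span:
  R_A = wL/2 = 18·4/2 = 36 kN
  M_A = wL²/12 = 18·4²/12 = 24 kN·m
  R_B = wL/2 = 18·4/2 = 36 kN
  M_B = -wL²/12 = -18·4²/12 = -24 kN·m
Superposition: R_A = 4061/80 kN, M_A = 4513/120 kN·m, R_B = 4099/80 kN, M_B = -1409/40 kN·m

R_A = 4061/80 kN, M_A = 4513/120 kN·m, R_B = 4099/80 kN, M_B = -1409/40 kN·m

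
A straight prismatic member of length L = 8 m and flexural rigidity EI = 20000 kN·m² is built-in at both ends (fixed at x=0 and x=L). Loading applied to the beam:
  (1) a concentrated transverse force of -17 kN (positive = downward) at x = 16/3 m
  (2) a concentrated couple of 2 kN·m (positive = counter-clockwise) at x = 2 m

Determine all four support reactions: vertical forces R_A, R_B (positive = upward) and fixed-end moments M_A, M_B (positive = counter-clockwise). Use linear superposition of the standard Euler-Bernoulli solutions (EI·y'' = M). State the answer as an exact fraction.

R_A = -3565/864 kN, M_A = -2257/216 kN·m, R_B = -11123/864 kN, M_B = 4487/216 kN·m

Load 1 — point force P=-17 kN at a=16/3 m (b=L-a=8/3):
  R_A = Pb²(3a+b)/L³ = (-17)·(8/3)²·(3·(16/3)+(8/3))/8³ = -119/27 kN
  M_A = Pab²/L² = (-17)·(16/3)·(8/3)²/8² = -272/27 kN·m
  R_B = Pa²(a+3b)/L³ = (-17)·(16/3)²·((16/3)+3·(8/3))/8³ = -340/27 kN
  M_B = -Pa²b/L² = -(-17)·(16/3)²·(8/3)/8² = 544/27 kN·m
Load 2 — applied couple M₀=2 kN·m at a=2 m (b=L-a=6):
  R_A = 6M₀ab/L³ = 6·2·2·6/8³ = 9/32 kN
  M_A = M₀b(2a-b)/L² = 2·6·(2·2-6)/8² = -3/8 kN·m
  R_B = -6M₀ab/L³ = -6·2·2·6/8³ = -9/32 kN
  M_B = M₀a(2b-a)/L² = 2·2·(2·6-2)/8² = 5/8 kN·m
Superposition: R_A = -3565/864 kN, M_A = -2257/216 kN·m, R_B = -11123/864 kN, M_B = 4487/216 kN·m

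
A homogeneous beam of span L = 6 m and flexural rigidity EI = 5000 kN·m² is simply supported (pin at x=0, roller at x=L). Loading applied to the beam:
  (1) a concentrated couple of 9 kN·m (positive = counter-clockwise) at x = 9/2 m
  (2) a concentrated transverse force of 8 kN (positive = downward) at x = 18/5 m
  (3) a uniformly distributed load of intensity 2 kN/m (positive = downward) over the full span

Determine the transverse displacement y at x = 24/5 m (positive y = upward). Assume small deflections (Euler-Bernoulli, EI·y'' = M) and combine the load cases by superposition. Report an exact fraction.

y(24/5) = -243189/25000000 m

Load 1 — applied couple M₀=9 kN·m at a=9/2 m (b=L-a=3/2):
  y_1 = (M₀x³/(6L)-M₀(x-a)²/2+C₁x)/EI  [x>a] with C₁=M₀(3b²-L²)/(6L)=-117/16 = (9·(24/5)³/(6·6)-9·((24/5)-(9/2))²/2+(-117/16)·(24/5))/5000 = -7857/5000000 m
Load 2 — point force P=8 kN at a=18/5 m (b=L-a=12/5):
  y_2 = -Pa(L-x)(2Lx-a²-x²)/(6LEI)  [x>a] = -8·(18/5)·(6-(24/5))·(2·6·(24/5)-(18/5)²-(24/5)²)/(6·6·5000) = -324/78125 m
Load 3 — uniform load w=2 kN/m over full span:
  y_3 = -wx(L³-2Lx²+x³)/(24EI) = -2·(24/5)·(6³-2·6·(24/5)²+(24/5)³)/(24·5000) = -1566/390625 m
Superposition: y = Σ y_i = -243189/25000000 m ≈ -0.009728 m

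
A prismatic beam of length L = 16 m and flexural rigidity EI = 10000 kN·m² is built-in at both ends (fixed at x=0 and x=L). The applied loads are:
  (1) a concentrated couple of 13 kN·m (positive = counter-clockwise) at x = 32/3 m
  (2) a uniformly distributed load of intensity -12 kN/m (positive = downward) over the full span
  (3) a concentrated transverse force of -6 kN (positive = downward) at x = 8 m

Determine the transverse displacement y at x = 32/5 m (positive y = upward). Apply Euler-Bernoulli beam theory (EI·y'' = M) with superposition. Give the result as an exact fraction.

y(32/5) = 689312/3515625 m

Load 1 — applied couple M₀=13 kN·m at a=32/3 m (b=L-a=16/3):
  y_1 = (R_Ax³/6 - M_Ax²/2)/EI  [x≤a] with R_A=13/12, M_A=13/3 = ((13/12)·(32/5)³/6 - (13/3)·(32/5)²/2)/10000 = -2912/703125 m
Load 2 — uniform load w=-12 kN/m over full span:
  y_2 = -wx²(L-x)²/(24EI) = -(-12)·(32/5)²·(16-(32/5))²/(24·10000) = 73728/390625 m
Load 3 — point force P=-6 kN at a=8 m (b=L-a=8):
  y_3 = -Pb²x²(3aL-(3a+b)x)/(6L³EI)  [x≤a] = -(-6)·8²·(32/5)²·(3·8·16-(3·8+8)·(32/5))/(6·16³·10000) = 896/78125 m
Superposition: y = Σ y_i = 689312/3515625 m ≈ 0.196071 m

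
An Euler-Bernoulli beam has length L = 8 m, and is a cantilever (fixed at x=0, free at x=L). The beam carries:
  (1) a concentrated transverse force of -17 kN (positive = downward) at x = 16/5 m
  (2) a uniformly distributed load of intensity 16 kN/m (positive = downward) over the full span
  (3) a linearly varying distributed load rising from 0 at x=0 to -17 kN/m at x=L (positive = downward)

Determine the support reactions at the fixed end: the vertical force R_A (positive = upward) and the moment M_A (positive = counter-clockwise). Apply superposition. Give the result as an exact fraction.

R_A = 43 kN, M_A = 1424/15 kN·m

Load 1 — point force P=-17 kN at a=16/5 m (b=L-a=24/5):
  R_A = P = (-17) = -17 kN
  M_A = Pa = (-17)·(16/5) = -272/5 kN·m
Load 2 — uniform load w=16 kN/m over full span:
  R_A = wL = 16·8 = 128 kN
  M_A = wL²/2 = 16·8²/2 = 512 kN·m
Load 3 — triangular load w₀=-17 kN/m (0→w₀ over full span):
  R_A = w₀L/2 = (-17)·8/2 = -68 kN
  M_A = w₀L²/3 = (-17)·8²/3 = -1088/3 kN·m
Superposition: R_A = 43 kN, M_A = 1424/15 kN·m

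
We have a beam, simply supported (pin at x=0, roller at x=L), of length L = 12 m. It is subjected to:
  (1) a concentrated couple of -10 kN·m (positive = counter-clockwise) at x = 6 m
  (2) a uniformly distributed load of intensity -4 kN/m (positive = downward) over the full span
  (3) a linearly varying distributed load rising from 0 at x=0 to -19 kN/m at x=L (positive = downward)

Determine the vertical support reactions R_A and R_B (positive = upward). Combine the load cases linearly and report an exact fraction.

Load 1 — applied couple M₀=-10 kN·m at a=6 m (b=L-a=6):
  R_A = M₀/L = (-10)/12 = -5/6 kN
  R_B = -M₀/L = -(-10)/12 = 5/6 kN
Load 2 — uniform load w=-4 kN/m over full span:
  R_A = wL/2 = (-4)·12/2 = -24 kN
  R_B = wL/2 = (-4)·12/2 = -24 kN
Load 3 — triangular load w₀=-19 kN/m (0→w₀ over full span):
  R_A = w₀L/6 = (-19)·12/6 = -38 kN
  R_B = w₀L/3 = (-19)·12/3 = -76 kN
Superposition: R_A = -377/6 kN, R_B = -595/6 kN

R_A = -377/6 kN, R_B = -595/6 kN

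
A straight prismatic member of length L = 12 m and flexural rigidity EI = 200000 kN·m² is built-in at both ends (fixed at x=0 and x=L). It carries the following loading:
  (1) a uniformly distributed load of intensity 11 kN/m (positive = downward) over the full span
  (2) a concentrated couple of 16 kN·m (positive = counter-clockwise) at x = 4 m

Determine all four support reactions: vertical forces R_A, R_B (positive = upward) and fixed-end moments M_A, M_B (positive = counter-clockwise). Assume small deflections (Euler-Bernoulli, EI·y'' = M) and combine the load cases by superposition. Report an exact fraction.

R_A = 610/9 kN, M_A = 132 kN·m, R_B = 578/9 kN, M_B = -380/3 kN·m

Load 1 — uniform load w=11 kN/m over full span:
  R_A = wL/2 = 11·12/2 = 66 kN
  M_A = wL²/12 = 11·12²/12 = 132 kN·m
  R_B = wL/2 = 11·12/2 = 66 kN
  M_B = -wL²/12 = -11·12²/12 = -132 kN·m
Load 2 — applied couple M₀=16 kN·m at a=4 m (b=L-a=8):
  R_A = 6M₀ab/L³ = 6·16·4·8/12³ = 16/9 kN
  M_A = M₀b(2a-b)/L² = 16·8·(2·4-8)/12² = 0 kN·m
  R_B = -6M₀ab/L³ = -6·16·4·8/12³ = -16/9 kN
  M_B = M₀a(2b-a)/L² = 16·4·(2·8-4)/12² = 16/3 kN·m
Superposition: R_A = 610/9 kN, M_A = 132 kN·m, R_B = 578/9 kN, M_B = -380/3 kN·m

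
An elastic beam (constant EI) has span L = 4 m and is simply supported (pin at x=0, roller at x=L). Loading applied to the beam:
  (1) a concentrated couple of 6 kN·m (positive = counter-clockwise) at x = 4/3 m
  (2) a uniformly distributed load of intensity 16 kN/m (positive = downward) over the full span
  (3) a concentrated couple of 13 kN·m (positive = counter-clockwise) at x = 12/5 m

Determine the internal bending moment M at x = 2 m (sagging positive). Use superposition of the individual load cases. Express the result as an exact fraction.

M(2) = 71/2 kN·m

Load 1 — applied couple M₀=6 kN·m at a=4/3 m (b=L-a=8/3):
  M_1 = M₀x/L - M₀  [x>a] = 6·2/4 - 6 = -3 kN·m
Load 2 — uniform load w=16 kN/m over full span:
  M_2 = wx(L-x)/2 = 16·2·(4-2)/2 = 32 kN·m
Load 3 — applied couple M₀=13 kN·m at a=12/5 m (b=L-a=8/5):
  M_3 = M₀x/L  [x≤a] = 13·2/4 = 13/2 kN·m
Superposition: M = Σ M_i = 71/2 kN·m ≈ 35.500000 kN·m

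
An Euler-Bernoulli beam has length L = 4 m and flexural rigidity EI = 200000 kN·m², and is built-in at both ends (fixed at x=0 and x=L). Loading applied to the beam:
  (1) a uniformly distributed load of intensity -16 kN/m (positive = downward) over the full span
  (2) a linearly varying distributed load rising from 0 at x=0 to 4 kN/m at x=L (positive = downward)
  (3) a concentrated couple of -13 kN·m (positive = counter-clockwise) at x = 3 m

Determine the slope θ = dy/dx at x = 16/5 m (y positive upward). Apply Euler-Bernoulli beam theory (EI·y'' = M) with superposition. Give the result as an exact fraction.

θ(16/5) = -9581/187500000 rad

Load 1 — uniform load w=-16 kN/m over full span:
  θ_1 = -wx(L-x)(L-2x)/(12EI) = -(-16)·(16/5)·(4-(16/5))·(4-2·(16/5))/(12·200000) = -16/390625 rad
Load 2 — triangular load w₀=4 kN/m (0→w₀ over full span):
  θ_2 = -w₀(2x(L-x)(L-2x)(x+2L)+x²(L-x)²)/(120LEI) = -4·(2·(16/5)·(4-(16/5))·(4-2·(16/5))·((16/5)+2·4)+(16/5)²·(4-(16/5))²)/(120·4·200000) = 32/5859375 rad
Load 3 — applied couple M₀=-13 kN·m at a=3 m (b=L-a=1):
  θ_3 = (R_Ax²/2 - M_Ax - M₀(x-a))/EI  [x>a] with R_A=-117/32, M_A=-65/16 = ((-117/32)·(16/5)²/2 - (-65/16)·(16/5) - (-13)·((16/5)-3))/200000 = -39/2500000 rad
Superposition: θ = Σ θ_i = -9581/187500000 rad ≈ -0.000051 rad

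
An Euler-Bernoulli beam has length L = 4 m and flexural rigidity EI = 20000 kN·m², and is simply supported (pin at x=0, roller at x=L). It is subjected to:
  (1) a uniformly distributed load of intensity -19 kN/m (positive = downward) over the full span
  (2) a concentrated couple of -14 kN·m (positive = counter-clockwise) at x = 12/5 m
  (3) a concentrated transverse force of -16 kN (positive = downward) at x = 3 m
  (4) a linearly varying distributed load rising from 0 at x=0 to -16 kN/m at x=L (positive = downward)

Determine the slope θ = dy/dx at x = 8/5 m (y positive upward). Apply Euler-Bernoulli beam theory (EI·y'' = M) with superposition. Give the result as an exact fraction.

θ(8/5) = 77627/56250000 rad

Load 1 — uniform load w=-19 kN/m over full span:
  θ_1 = -w(L³-6Lx²+4x³)/(24EI) = -(-19)·(4³-6·4·(8/5)²+4·(8/5)³)/(24·20000) = 703/937500 rad
Load 2 — applied couple M₀=-14 kN·m at a=12/5 m (b=L-a=8/5):
  θ_2 = (M₀x²/(2L)+C₁)/EI  [x≤a] with C₁=M₀(3b²-L²)/(6L)=364/75 = ((-14)·(8/5)²/(2·4)+(364/75))/20000 = 7/375000 rad
Load 3 — point force P=-16 kN at a=3 m (b=L-a=1):
  θ_3 = -Pb(L²-b²-3x²)/(6LEI)  [x≤a] = -(-16)·1·(4²-1²-3·(8/5)²)/(6·4·20000) = 61/250000 rad
Load 4 — triangular load w₀=-16 kN/m (0→w₀ over full span):
  θ_4 = -w₀(7L⁴-30L²x²+15x⁴)/(360LEI) = -(-16)·(7·4⁴-30·4²·(8/5)²+15·(8/5)⁴)/(360·4·20000) = 1292/3515625 rad
Superposition: θ = Σ θ_i = 77627/56250000 rad ≈ 0.001380 rad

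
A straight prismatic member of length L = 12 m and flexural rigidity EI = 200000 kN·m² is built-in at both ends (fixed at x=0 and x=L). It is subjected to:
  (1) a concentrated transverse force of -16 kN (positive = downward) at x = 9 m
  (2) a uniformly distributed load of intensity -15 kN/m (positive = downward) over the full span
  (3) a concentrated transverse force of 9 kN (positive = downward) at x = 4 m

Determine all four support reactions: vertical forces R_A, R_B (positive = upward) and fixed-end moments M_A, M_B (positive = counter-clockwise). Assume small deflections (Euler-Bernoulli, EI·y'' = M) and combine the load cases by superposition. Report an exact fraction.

R_A = -515/6 kN, M_A = -173 kN·m, R_B = -607/6 kN, M_B = 199 kN·m

Load 1 — point force P=-16 kN at a=9 m (b=L-a=3):
  R_A = Pb²(3a+b)/L³ = (-16)·3²·(3·9+3)/12³ = -5/2 kN
  M_A = Pab²/L² = (-16)·9·3²/12² = -9 kN·m
  R_B = Pa²(a+3b)/L³ = (-16)·9²·(9+3·3)/12³ = -27/2 kN
  M_B = -Pa²b/L² = -(-16)·9²·3/12² = 27 kN·m
Load 2 — uniform load w=-15 kN/m over full span:
  R_A = wL/2 = (-15)·12/2 = -90 kN
  M_A = wL²/12 = (-15)·12²/12 = -180 kN·m
  R_B = wL/2 = (-15)·12/2 = -90 kN
  M_B = -wL²/12 = -(-15)·12²/12 = 180 kN·m
Load 3 — point force P=9 kN at a=4 m (b=L-a=8):
  R_A = Pb²(3a+b)/L³ = 9·8²·(3·4+8)/12³ = 20/3 kN
  M_A = Pab²/L² = 9·4·8²/12² = 16 kN·m
  R_B = Pa²(a+3b)/L³ = 9·4²·(4+3·8)/12³ = 7/3 kN
  M_B = -Pa²b/L² = -9·4²·8/12² = -8 kN·m
Superposition: R_A = -515/6 kN, M_A = -173 kN·m, R_B = -607/6 kN, M_B = 199 kN·m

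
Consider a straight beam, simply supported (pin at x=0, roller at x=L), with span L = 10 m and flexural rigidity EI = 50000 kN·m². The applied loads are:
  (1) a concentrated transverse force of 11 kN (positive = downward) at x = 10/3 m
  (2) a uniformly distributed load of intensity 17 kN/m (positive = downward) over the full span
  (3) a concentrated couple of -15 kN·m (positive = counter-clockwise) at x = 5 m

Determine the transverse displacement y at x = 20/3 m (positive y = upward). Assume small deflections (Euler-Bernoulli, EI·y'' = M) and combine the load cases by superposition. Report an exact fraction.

Load 1 — point force P=11 kN at a=10/3 m (b=L-a=20/3):
  y_1 = -Pa(L-x)(2Lx-a²-x²)/(6LEI)  [x>a] = -11·(10/3)·(10-(20/3))·(2·10·(20/3)-(10/3)²-(20/3)²)/(6·10·50000) = -77/24300 m
Load 2 — uniform load w=17 kN/m over full span:
  y_2 = -wx(L³-2Lx²+x³)/(24EI) = -17·(20/3)·(10³-2·10·(20/3)²+(20/3)³)/(24·50000) = -187/4860 m
Load 3 — applied couple M₀=-15 kN·m at a=5 m (b=L-a=5):
  y_3 = (M₀x³/(6L)-M₀(x-a)²/2+C₁x)/EI  [x>a] with C₁=M₀(3b²-L²)/(6L)=25/4 = ((-15)·(20/3)³/(6·10)-(-15)·((20/3)-5)²/2+(25/4)·(20/3))/50000 = -1/4320 m
Superposition: y = Σ y_i = -8141/194400 m ≈ -0.041878 m

y(20/3) = -8141/194400 m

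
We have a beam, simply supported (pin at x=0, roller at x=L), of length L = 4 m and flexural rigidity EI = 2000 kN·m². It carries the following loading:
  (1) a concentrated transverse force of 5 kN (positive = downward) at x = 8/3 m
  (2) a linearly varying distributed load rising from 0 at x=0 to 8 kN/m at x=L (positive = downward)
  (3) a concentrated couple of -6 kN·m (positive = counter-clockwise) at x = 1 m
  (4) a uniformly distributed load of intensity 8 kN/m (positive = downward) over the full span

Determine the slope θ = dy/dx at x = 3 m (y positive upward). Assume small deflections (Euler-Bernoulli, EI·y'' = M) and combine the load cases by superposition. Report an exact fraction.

Load 1 — point force P=5 kN at a=8/3 m (b=L-a=4/3):
  θ_1 = -Pa(2L²-6Lx+3x²+a²)/(6LEI)  [x>a] = -5·(8/3)·(2·4²-6·4·3+3·3²+(8/3)²)/(6·4·2000) = 53/32400 rad
Load 2 — triangular load w₀=8 kN/m (0→w₀ over full span):
  θ_2 = -w₀(7L⁴-30L²x²+15x⁴)/(360LEI) = -8·(7·4⁴-30·4²·3²+15·3⁴)/(360·4·2000) = 1313/360000 rad
Load 3 — applied couple M₀=-6 kN·m at a=1 m (b=L-a=3):
  θ_3 = (M₀x²/(2L)-M₀(x-a)+C₁)/EI  [x>a] with C₁=M₀(3b²-L²)/(6L)=-11/4 = ((-6)·3²/(2·4)-(-6)·(3-1)+(-11/4))/2000 = 1/800 rad
Load 4 — uniform load w=8 kN/m over full span:
  θ_4 = -w(L³-6Lx²+4x³)/(24EI) = -8·(4³-6·4·3²+4·3³)/(24·2000) = 11/1500 rad
Superposition: θ = Σ θ_i = 44927/3240000 rad ≈ 0.013866 rad

θ(3) = 44927/3240000 rad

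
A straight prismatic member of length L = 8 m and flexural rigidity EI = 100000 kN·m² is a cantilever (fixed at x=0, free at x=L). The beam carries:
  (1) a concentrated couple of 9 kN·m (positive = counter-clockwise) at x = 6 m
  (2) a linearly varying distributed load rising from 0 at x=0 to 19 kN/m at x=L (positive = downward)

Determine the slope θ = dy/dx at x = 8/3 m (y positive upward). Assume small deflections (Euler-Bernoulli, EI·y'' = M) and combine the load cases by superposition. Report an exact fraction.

Load 1 — applied couple M₀=9 kN·m at a=6 m (b=L-a=2):
  θ_1 = M₀x/EI  [x≤a] = 9·(8/3)/100000 = 3/12500 rad
Load 2 — triangular load w₀=19 kN/m (0→w₀ over full span):
  θ_2 = (w₀Lx²/4-w₀L²x/3-w₀x⁴/(24L))/EI = (19·8·(8/3)²/4-19·8²·(8/3)/3-19·(8/3)⁴/(24·8))/100000 = -6194/759375 rad
Superposition: θ = Σ θ_i = -24047/3037500 rad ≈ -0.007917 rad

θ(8/3) = -24047/3037500 rad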